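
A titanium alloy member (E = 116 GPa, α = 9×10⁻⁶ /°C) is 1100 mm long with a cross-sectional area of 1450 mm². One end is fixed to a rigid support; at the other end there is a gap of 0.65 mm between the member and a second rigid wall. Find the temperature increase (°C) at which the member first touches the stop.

Contact occurs when the free expansion equals the gap: αΔT L = 0.65 mm.
ΔT = 0.65 / (9×10⁻⁶ × 1100) = 65.66 °C.

ΔT ≈ 65.7 °C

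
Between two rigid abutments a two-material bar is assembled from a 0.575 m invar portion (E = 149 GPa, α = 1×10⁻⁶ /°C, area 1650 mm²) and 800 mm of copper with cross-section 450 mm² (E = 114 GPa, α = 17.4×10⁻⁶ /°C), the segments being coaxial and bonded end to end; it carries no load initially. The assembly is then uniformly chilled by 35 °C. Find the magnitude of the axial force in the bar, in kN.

P ≈ 28.3 kN (tensile)

With the walls removed the bar would change length by δ_free = Σ αᵢΔT Lᵢ = 1×10⁻⁶×35×575 + 17.4×10⁻⁶×35×800 = 0.5073 mm.
The walls prevent any net length change, so an axial force P (same in every segment) develops. Compatibility: P · Σ Lᵢ/(AᵢEᵢ) = δ_free.
The series flexibility is Σ Lᵢ/(AᵢEᵢ) = 575/(1650×149×10³) + 800/(450×114×10³) = 1.793×10⁻⁵ mm/N.
Hence P = δ_free / Σ(L/AE) = 0.5073/1.793×10⁻⁵ = 28.29 kN (tensile).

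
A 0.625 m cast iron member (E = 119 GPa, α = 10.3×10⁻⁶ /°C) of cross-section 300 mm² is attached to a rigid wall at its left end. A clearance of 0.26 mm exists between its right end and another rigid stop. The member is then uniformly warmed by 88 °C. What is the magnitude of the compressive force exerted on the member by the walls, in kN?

P ≈ 17.5 kN

Unrestrained expansion: δ_free = αΔT L = 10.3×10⁻⁶ × 88 × 625 = 0.5665 mm.
The gap closes (δ_free > 0.26 mm) and the wall then resists a further 0.5665 − 0.26 = 0.3065 mm of expansion.
So σ = E(δ_free − g)/L = 119×10³ × 0.3065/625 = 58.36 MPa.
Force on the wall = σA = 58.36 × 300 mm² = 17.51 kN.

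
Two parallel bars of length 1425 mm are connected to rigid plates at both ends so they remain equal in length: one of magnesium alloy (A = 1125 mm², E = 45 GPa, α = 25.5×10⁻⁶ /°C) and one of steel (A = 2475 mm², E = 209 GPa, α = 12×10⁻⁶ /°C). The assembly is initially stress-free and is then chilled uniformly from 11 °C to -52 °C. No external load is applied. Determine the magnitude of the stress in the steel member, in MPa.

σ ≈ 15.8 MPa (compressive)

The magnesium alloy has the larger α, so on cooling it would change length more than the steel if both were free. The rigid plates force a common final length, so the magnesium alloy is put into tension and the steel into compression, with equal and opposite forces P (no external load).
Equating the net (thermal + elastic) strains gives |α₁ − α₂|·ΔT = P·[1/(A₁E₁) + 1/(A₂E₂)].
|α₁ − α₂|·ΔT = 13.5×10⁻⁶ × 63 = 0.0008505.
1/(A₁E₁) + 1/(A₂E₂) = 1/(1125×45×10³) + 1/(2475×209×10³) = 2.169×10⁻⁸ N⁻¹.
So P = 0.0008505 / 2.169×10⁻⁸ = 39.22 kN.
σ_{steel} = P/A₂ = 39220/2475 = 15.85 MPa, compressive.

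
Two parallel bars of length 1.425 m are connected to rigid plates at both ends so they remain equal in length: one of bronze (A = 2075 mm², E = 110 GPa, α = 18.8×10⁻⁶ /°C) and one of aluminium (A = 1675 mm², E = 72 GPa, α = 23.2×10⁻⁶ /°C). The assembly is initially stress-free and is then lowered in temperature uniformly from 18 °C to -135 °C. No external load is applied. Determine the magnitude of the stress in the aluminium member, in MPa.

σ ≈ 31.7 MPa (tensile)

The aluminium has the larger α, so on cooling it would change length more than the bronze if both were free. The rigid plates force a common final length, so the aluminium is put into tension and the bronze into compression, with equal and opposite forces P (no external load).
Equating the net (thermal + elastic) strains gives |α₁ − α₂|·ΔT = P·[1/(A₁E₁) + 1/(A₂E₂)].
|α₁ − α₂|·ΔT = 4.4×10⁻⁶ × 153 = 0.0006732.
1/(A₁E₁) + 1/(A₂E₂) = 1/(2075×110×10³) + 1/(1675×72×10³) = 1.267×10⁻⁸ N⁻¹.
So P = 0.0006732 / 1.267×10⁻⁸ = 53.12 kN.
σ_{aluminium} = P/A₂ = 53120/1675 = 31.71 MPa, tensile.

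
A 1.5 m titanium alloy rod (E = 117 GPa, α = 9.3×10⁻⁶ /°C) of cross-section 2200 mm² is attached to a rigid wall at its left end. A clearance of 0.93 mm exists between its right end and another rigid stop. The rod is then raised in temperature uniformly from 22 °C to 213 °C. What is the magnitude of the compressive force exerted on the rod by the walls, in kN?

Free thermal elongation = αΔT L = 9.3×10⁻⁶ × 191 × 1500 = 2.664 mm.
The gap closes (δ_free > 0.93 mm) and the wall then resists a further 2.664 − 0.93 = 1.734 mm of expansion.
That suppressed elongation corresponds to σ = E·Δ/L = 117×10³ × 1.734/1500 = 135.3 MPa.
Force on the wall = σA = 135.3 × 2200 mm² = 297.6 kN.

P ≈ 298 kN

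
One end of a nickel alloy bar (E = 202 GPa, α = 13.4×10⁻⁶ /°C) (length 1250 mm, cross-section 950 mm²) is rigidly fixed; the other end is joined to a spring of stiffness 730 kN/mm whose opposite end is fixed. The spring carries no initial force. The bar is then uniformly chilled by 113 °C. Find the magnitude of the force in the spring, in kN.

If the spring were absent the bar would shorten by αΔT L = 13.4×10⁻⁶ × 113 × 1250 = 1.893 mm.
With a force P in the spring, the elastic change of the bar is PL/(AE) and that of the spring is P/k; compatibility requires their sum to equal δ_free.
So P = δ_free / [L/(AE) + 1/k] = 1.893 / [ 1250/(950×202×10³) + 1/(730×10³) ].
P = 1.893 / 7.884×10⁻⁶ = 240100 N.

P ≈ 240 kN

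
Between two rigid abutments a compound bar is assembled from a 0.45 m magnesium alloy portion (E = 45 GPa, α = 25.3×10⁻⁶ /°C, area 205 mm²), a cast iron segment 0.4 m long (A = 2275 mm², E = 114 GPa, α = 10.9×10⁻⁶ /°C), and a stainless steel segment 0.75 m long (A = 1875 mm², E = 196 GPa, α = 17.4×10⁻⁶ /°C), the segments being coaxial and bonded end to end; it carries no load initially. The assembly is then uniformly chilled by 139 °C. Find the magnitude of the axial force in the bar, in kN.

P ≈ 76.4 kN (tensile)

With the walls removed the bar would change length by δ_free = Σ αᵢΔT Lᵢ = 25.3×10⁻⁶×139×450 + 10.9×10⁻⁶×139×400 + 17.4×10⁻⁶×139×750 = 4.003 mm.
The rigid supports impose zero overall length change; the single axial force P common to all segments must satisfy P Σ Lᵢ/(AᵢEᵢ) = δ_free.
The series flexibility is Σ Lᵢ/(AᵢEᵢ) = 450/(205×45×10³) + 400/(2275×114×10³) + 750/(1875×196×10³) = 5.236×10⁻⁵ mm/N.
So P = 4.003 / 5.236×10⁻⁵ = 76.44 kN, tensile.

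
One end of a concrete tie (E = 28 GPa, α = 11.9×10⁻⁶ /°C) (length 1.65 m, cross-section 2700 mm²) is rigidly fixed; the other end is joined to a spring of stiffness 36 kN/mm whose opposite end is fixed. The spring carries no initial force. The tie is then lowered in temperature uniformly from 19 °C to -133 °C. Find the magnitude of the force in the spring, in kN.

Free thermal contraction: δ_free = αΔT L = 11.9×10⁻⁶ × 152 × 1650 = 2.985 mm.
With a force P in the spring, the elastic change of the tie is PL/(AE) and that of the spring is P/k; compatibility requires their sum to equal δ_free.
So P = δ_free / [L/(AE) + 1/k] = 2.985 / [ 1650/(2700×28×10³) + 1/(36×10³) ].
P = 2.985 / 4.96×10⁻⁵ = 60170 N.

P ≈ 60.2 kN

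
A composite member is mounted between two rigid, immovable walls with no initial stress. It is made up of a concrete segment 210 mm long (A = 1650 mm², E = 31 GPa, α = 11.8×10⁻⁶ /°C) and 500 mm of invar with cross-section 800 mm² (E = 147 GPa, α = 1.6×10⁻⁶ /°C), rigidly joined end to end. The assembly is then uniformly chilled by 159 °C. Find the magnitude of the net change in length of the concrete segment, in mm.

|ΔL| ≈ 0.138 mm

Free thermal contraction of the whole bar: Σ αᵢΔT Lᵢ = 11.8×10⁻⁶×159×210 + 1.6×10⁻⁶×159×500 = 0.5212 mm.
The walls prevent any net length change, so an axial force P (same in every segment) develops. Compatibility: P · Σ Lᵢ/(AᵢEᵢ) = δ_free.
Σ Lᵢ/(AᵢEᵢ) = 210/(1650×31×10³) + 500/(800×147×10³) = 8.357×10⁻⁶ mm/N.
So P = 0.5212 / 8.357×10⁻⁶ = 62.37 kN, tensile.
For the concrete segment, free thermal change = 11.8×10⁻⁶×159×210 = 0.394 mm and elastic change from P = 62370×210/(1650×31×10³) = 0.256 mm; these oppose, so the net change is 0.138 mm (segment shortens).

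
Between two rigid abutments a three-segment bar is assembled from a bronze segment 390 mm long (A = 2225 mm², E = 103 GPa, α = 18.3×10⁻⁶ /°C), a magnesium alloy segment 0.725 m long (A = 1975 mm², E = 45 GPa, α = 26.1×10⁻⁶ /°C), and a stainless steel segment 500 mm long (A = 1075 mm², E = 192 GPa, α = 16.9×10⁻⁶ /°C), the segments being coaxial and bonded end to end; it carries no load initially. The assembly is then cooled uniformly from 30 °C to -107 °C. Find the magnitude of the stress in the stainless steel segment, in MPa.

σ ≈ 358 MPa (tensile)

If the supports were absent, the total length change would be Σ αᵢΔT Lᵢ = 18.3×10⁻⁶×137×390 + 26.1×10⁻⁶×137×725 + 16.9×10⁻⁶×137×500 = 4.728 mm.
The rigid supports impose zero overall length change; the single axial force P common to all segments must satisfy P Σ Lᵢ/(AᵢEᵢ) = δ_free.
The series flexibility is Σ Lᵢ/(AᵢEᵢ) = 390/(2225×103×10³) + 725/(1975×45×10³) + 500/(1075×192×10³) = 1.228×10⁻⁵ mm/N.
Hence P = δ_free / Σ(L/AE) = 4.728/1.228×10⁻⁵ = 384.9 kN (tensile).
σ_{stainless steel} = P / A = 384900 / 1075 = 358.1 MPa.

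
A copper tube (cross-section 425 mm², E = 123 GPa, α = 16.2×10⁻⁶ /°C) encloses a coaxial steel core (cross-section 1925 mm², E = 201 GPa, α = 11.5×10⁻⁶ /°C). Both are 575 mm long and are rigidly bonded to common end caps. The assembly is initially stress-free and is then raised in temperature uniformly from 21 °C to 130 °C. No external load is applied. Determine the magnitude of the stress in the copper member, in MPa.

Equilibrium of a rigid end plate with no external load gives equal and opposite internal forces ±P in the two members. Since α_{copper} > α_{steel}, heating drives the copper into compression and the steel into tension.
Compatibility of the two members (thermal + elastic change equal): (α₁ − α₂)ΔT = P·[1/(A₁E₁) + 1/(A₂E₂)].
|α₁ − α₂|·ΔT = 4.7×10⁻⁶ × 109 = 0.0005123.
1/(A₁E₁) + 1/(A₂E₂) = 1/(425×123×10³) + 1/(1925×201×10³) = 2.171×10⁻⁸ N⁻¹.
So P = 0.0005123 / 2.171×10⁻⁸ = 23.59 kN.
σ_{copper} = P/A₁ = 23590/425 = 55.51 MPa, compressive.

σ ≈ 55.5 MPa (compressive)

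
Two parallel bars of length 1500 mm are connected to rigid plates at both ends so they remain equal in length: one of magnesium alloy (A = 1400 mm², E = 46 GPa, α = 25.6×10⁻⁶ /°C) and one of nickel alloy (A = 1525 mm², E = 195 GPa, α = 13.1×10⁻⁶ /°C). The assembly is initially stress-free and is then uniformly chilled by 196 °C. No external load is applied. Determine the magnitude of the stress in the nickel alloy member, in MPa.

The magnesium alloy has the larger α, so on cooling it would change length more than the nickel alloy if both were free. The rigid plates force a common final length, so the magnesium alloy is put into tension and the nickel alloy into compression, with equal and opposite forces P (no external load).
Equating the net (thermal + elastic) strains gives |α₁ − α₂|·ΔT = P·[1/(A₁E₁) + 1/(A₂E₂)].
|α₁ − α₂|·ΔT = 12.5×10⁻⁶ × 196 = 0.00245.
1/(A₁E₁) + 1/(A₂E₂) = 1/(1400×46×10³) + 1/(1525×195×10³) = 1.889×10⁻⁸ N⁻¹.
P = 0.00245 / 1.889×10⁻⁸ = 129700 N = 129.7 kN.
σ_{nickel alloy} = P/A₂ = 129700/1525 = 85.04 MPa, compressive.

σ ≈ 85 MPa (compressive)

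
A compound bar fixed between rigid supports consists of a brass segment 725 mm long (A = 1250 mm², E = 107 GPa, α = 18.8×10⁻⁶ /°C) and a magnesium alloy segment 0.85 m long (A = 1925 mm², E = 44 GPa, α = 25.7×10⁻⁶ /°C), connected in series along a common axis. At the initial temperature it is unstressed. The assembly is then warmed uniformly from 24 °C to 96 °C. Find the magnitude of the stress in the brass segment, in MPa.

Free thermal expansion of the whole bar: Σ αᵢΔT Lᵢ = 18.8×10⁻⁶×72×725 + 25.7×10⁻⁶×72×850 = 2.554 mm.
The rigid supports impose zero overall length change; the single axial force P common to all segments must satisfy P Σ Lᵢ/(AᵢEᵢ) = δ_free.
Σ Lᵢ/(AᵢEᵢ) = 725/(1250×107×10³) + 850/(1925×44×10³) = 1.546×10⁻⁵ mm/N.
P = 2.554 / 1.546×10⁻⁵ = 165300 N = 165.3 kN, compressive.
σ_{brass} = P / A = 165300 / 1250 = 132.2 MPa.

σ ≈ 132 MPa (compressive)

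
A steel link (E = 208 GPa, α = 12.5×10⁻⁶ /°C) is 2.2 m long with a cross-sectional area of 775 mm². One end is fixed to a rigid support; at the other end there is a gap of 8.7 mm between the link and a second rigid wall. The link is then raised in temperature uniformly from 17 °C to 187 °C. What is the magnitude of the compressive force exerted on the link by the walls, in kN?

Unrestrained expansion: δ_free = αΔT L = 12.5×10⁻⁶ × 170 × 2200 = 4.675 mm.
Since δ_free = 4.67 mm is less than the 8.7 mm gap, the link never touches the wall. No axial force develops.

P ≈ 0 kN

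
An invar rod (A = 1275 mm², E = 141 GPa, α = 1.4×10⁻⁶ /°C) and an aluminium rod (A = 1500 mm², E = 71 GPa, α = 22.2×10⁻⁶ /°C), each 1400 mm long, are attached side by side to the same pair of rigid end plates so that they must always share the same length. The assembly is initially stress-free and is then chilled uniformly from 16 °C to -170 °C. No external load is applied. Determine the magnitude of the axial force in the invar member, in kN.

Both members must finish at the same length. With the larger α, the aluminium tends to over-contract; the plates restrain it, putting the aluminium in tension and the invar in compression. With no external load the two internal forces are equal and opposite, magnitude P.
Setting the final lengths equal and cancelling L: (α₁ − α₂)ΔT = P/(A₁E₁) + P/(A₂E₂).
|α₁ − α₂|·ΔT = 20.8×10⁻⁶ × 186 = 0.003869.
1/(A₁E₁) + 1/(A₂E₂) = 1/(1275×141×10³) + 1/(1500×71×10³) = 1.495×10⁻⁸ N⁻¹.
So P = 0.003869 / 1.495×10⁻⁸ = 258.7 kN.

P ≈ 259 kN (compressive in the invar)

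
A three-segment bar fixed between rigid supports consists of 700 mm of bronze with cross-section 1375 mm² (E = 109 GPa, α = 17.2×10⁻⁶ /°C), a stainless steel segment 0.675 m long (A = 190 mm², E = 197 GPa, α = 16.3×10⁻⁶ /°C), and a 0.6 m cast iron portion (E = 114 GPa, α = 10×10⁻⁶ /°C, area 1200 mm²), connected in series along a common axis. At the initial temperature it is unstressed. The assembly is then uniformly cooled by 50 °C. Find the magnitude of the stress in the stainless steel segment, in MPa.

σ ≈ 282 MPa (tensile)

Free thermal contraction of the whole bar: Σ αᵢΔT Lᵢ = 17.2×10⁻⁶×50×700 + 16.3×10⁻⁶×50×675 + 10×10⁻⁶×50×600 = 1.452 mm.
The walls prevent any net length change, so an axial force P (same in every segment) develops. Compatibility: P · Σ Lᵢ/(AᵢEᵢ) = δ_free.
The series flexibility is Σ Lᵢ/(AᵢEᵢ) = 700/(1375×109×10³) + 675/(190×197×10³) + 600/(1200×114×10³) = 2.709×10⁻⁵ mm/N.
Hence P = δ_free / Σ(L/AE) = 1.452/2.709×10⁻⁵ = 53.6 kN (tensile).
σ_{stainless steel} = P / A = 53600 / 190 = 282.1 MPa.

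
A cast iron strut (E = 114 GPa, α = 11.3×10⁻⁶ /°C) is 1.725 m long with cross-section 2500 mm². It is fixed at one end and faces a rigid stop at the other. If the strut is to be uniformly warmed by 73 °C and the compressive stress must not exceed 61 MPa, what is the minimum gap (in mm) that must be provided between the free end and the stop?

g ≈ 0.5 mm

With no wall the strut would lengthen by αΔT L = 11.3×10⁻⁶ × 73 × 1725 = 1.423 mm.
A stress of 61 MPa corresponds to the wall pushing the strut back by σL/E = 61×1725/(114×10³) = 0.923 mm.
The gap must absorb the remainder: g_min = 1.423 − 0.923 = 0.4999 mm.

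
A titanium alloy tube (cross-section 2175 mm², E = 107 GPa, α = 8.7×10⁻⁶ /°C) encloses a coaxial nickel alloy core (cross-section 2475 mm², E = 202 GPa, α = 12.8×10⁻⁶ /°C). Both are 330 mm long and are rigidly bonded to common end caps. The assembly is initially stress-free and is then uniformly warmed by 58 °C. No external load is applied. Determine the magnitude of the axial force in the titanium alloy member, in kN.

The nickel alloy has the larger α, so on heating it would change length more than the titanium alloy if both were free. The rigid plates force a common final length, so the nickel alloy is put into compression and the titanium alloy into tension, with equal and opposite forces P (no external load).
Equating the net (thermal + elastic) strains gives |α₁ − α₂|·ΔT = P·[1/(A₁E₁) + 1/(A₂E₂)].
|α₁ − α₂|·ΔT = 4.1×10⁻⁶ × 58 = 0.0002378.
1/(A₁E₁) + 1/(A₂E₂) = 1/(2175×107×10³) + 1/(2475×202×10³) = 6.297×10⁻⁹ N⁻¹.
So P = 0.0002378 / 6.297×10⁻⁹ = 37.76 kN.

P ≈ 37.8 kN (tensile in the titanium alloy)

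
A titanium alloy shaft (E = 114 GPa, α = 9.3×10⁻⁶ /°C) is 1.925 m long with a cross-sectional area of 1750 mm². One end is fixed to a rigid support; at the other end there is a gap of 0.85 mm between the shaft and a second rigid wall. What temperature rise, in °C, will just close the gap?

ΔT ≈ 47.5 °C

The gap closes when αΔT L = 0.85 mm, since the shaft is still unstressed at that instant.
So ΔT = g/(αL) = 0.85/(9.3×10⁻⁶ × 1925) = 47.48 °C.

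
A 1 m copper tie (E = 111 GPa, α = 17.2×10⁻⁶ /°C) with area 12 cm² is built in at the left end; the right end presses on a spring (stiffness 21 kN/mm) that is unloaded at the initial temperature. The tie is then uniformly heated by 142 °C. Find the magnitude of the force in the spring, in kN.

P ≈ 44.3 kN

Free thermal expansion: δ_free = αΔT L = 17.2×10⁻⁶ × 142 × 1000 = 2.442 mm.
With a force P in the spring, the elastic change of the tie is PL/(AE) and that of the spring is P/k; compatibility requires their sum to equal δ_free.
P [ L/(AE) + 1/k ] = δ_free → P [ 1000/(1200×111×10³) + 1/(21×10³) ] = 2.442.
P = 2.442 / 5.513×10⁻⁵ = 44310 N.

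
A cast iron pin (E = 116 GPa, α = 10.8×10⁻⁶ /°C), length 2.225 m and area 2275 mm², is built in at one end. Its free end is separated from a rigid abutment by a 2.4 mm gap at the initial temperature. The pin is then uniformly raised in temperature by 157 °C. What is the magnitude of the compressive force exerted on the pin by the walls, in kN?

P ≈ 163 kN

Free thermal elongation = αΔT L = 10.8×10⁻⁶ × 157 × 2225 = 3.773 mm.
This exceeds the 2.4 mm gap, so the wall pushes back. The portion of expansion that must be recovered elastically is δ_free − gap = 3.773 − 2.4 = 1.373 mm.
That suppressed elongation corresponds to σ = E·Δ/L = 116×10³ × 1.373/2225 = 71.57 MPa.
Force on the wall = σA = 71.57 × 2275 mm² = 162.8 kN.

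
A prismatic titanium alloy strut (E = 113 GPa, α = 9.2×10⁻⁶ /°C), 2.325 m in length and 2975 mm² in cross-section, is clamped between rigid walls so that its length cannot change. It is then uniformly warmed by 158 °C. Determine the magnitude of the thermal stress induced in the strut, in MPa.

σ ≈ 164 MPa (compressive)

The supports are rigid, so the total axial strain is zero. The restrained thermal strain is ε = αΔT = 9.2×10⁻⁶ × 158 = 1453.6×10⁻⁶.
Hence σ = E·αΔT = 113×10³ × 1453.6×10⁻⁶ = 164.3 MPa, compressive.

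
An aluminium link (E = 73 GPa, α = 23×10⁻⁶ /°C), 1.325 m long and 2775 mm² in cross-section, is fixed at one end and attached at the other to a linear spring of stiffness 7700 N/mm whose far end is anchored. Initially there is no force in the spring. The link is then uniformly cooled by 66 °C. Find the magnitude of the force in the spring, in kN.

P ≈ 14.7 kN

If the spring were absent the link would shorten by αΔT L = 23×10⁻⁶ × 66 × 1325 = 2.011 mm.
With a force P in the spring, the elastic change of the link is PL/(AE) and that of the spring is P/k; compatibility requires their sum to equal δ_free.
So P = δ_free / [L/(AE) + 1/k] = 2.011 / [ 1325/(2775×73×10³) + 1/(7700) ].
P = 2.011 / 0.0001364 = 14740 N.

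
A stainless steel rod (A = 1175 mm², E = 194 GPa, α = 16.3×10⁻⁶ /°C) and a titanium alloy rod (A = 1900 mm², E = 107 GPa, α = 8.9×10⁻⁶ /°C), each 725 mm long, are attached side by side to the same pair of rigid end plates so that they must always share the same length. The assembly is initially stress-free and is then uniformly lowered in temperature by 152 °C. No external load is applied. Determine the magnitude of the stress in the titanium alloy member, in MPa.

The stainless steel has the larger α, so on cooling it would change length more than the titanium alloy if both were free. The rigid plates force a common final length, so the stainless steel is put into tension and the titanium alloy into compression, with equal and opposite forces P (no external load).
Setting the final lengths equal and cancelling L: (α₁ − α₂)ΔT = P/(A₁E₁) + P/(A₂E₂).
|α₁ − α₂|·ΔT = 7.4×10⁻⁶ × 152 = 0.001125.
1/(A₁E₁) + 1/(A₂E₂) = 1/(1175×194×10³) + 1/(1900×107×10³) = 9.306×10⁻⁹ N⁻¹.
P = 0.001125 / 9.306×10⁻⁹ = 120900 N = 120.9 kN.
σ_{titanium alloy} = P/A₂ = 120900/1900 = 63.62 MPa, compressive.

σ ≈ 63.6 MPa (compressive)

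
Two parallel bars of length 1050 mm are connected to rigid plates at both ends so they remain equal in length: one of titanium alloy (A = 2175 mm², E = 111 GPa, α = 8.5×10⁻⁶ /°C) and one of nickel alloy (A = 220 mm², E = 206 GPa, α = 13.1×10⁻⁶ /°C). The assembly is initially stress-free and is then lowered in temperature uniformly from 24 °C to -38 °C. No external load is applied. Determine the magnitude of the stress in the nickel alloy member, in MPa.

Equilibrium of a rigid end plate with no external load gives equal and opposite internal forces ±P in the two members. Since α_{nickel alloy} > α_{titanium alloy}, cooling drives the nickel alloy into tension and the titanium alloy into compression.
Equating the net (thermal + elastic) strains gives |α₁ − α₂|·ΔT = P·[1/(A₁E₁) + 1/(A₂E₂)].
|α₁ − α₂|·ΔT = 4.6×10⁻⁶ × 62 = 0.0002852.
1/(A₁E₁) + 1/(A₂E₂) = 1/(2175×111×10³) + 1/(220×206×10³) = 2.621×10⁻⁸ N⁻¹.
P = 0.0002852 / 2.621×10⁻⁸ = 10880 N = 10.88 kN.
σ_{nickel alloy} = P/A₂ = 10880/220 = 49.47 MPa, tensile.

σ ≈ 49.5 MPa (tensile)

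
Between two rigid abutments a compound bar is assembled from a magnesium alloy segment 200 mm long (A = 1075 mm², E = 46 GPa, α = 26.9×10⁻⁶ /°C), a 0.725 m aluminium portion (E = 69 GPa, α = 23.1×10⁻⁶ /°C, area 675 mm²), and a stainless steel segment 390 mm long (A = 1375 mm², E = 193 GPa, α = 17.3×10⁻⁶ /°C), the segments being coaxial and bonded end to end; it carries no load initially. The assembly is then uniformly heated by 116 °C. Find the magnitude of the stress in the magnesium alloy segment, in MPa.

σ ≈ 148 MPa (compressive)

With the walls removed the bar would change length by δ_free = Σ αᵢΔT Lᵢ = 26.9×10⁻⁶×116×200 + 23.1×10⁻⁶×116×725 + 17.3×10⁻⁶×116×390 = 3.349 mm.
The rigid supports impose zero overall length change; the single axial force P common to all segments must satisfy P Σ Lᵢ/(AᵢEᵢ) = δ_free.
The series flexibility is Σ Lᵢ/(AᵢEᵢ) = 200/(1075×46×10³) + 725/(675×69×10³) + 390/(1375×193×10³) = 2.108×10⁻⁵ mm/N.
P = 3.349 / 2.108×10⁻⁵ = 158900 N = 158.9 kN, compressive.
σ_{magnesium alloy} = P / A = 158900 / 1075 = 147.8 MPa.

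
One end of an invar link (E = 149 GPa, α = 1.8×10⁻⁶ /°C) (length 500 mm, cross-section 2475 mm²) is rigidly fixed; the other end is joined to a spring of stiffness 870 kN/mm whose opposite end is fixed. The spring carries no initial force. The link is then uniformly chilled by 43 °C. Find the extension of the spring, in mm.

δ ≈ 0.0178 mm

The unrestrained thermal change is αΔT L = 1.8×10⁻⁶ × 43 × 500 = 0.0387 mm.
With a force P in the spring, the elastic change of the link is PL/(AE) and that of the spring is P/k; compatibility requires their sum to equal δ_free.
P [ L/(AE) + 1/k ] = δ_free → P [ 500/(2475×149×10³) + 1/(870×10³) ] = 0.0387.
P = 0.0387 / 2.505×10⁻⁶ = 15450 N.
Spring extension = P/k = 15450/(870×10³) = 0.01776 mm.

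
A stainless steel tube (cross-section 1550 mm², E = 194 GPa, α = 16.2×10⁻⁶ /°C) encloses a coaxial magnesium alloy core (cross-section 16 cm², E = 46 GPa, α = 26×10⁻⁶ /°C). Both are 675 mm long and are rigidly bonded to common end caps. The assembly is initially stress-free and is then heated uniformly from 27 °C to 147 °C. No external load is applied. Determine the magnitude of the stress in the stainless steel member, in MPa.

Equilibrium of a rigid end plate with no external load gives equal and opposite internal forces ±P in the two members. Since α_{magnesium alloy} > α_{stainless steel}, heating drives the magnesium alloy into compression and the stainless steel into tension.
Compatibility of the two members (thermal + elastic change equal): (α₁ − α₂)ΔT = P·[1/(A₁E₁) + 1/(A₂E₂)].
|α₁ − α₂|·ΔT = 9.8×10⁻⁶ × 120 = 0.001176.
1/(A₁E₁) + 1/(A₂E₂) = 1/(1550×194×10³) + 1/(1600×46×10³) = 1.691×10⁻⁸ N⁻¹.
So P = 0.001176 / 1.691×10⁻⁸ = 69.53 kN.
σ_{stainless steel} = P/A₁ = 69530/1550 = 44.86 MPa, tensile.

σ ≈ 44.9 MPa (tensile)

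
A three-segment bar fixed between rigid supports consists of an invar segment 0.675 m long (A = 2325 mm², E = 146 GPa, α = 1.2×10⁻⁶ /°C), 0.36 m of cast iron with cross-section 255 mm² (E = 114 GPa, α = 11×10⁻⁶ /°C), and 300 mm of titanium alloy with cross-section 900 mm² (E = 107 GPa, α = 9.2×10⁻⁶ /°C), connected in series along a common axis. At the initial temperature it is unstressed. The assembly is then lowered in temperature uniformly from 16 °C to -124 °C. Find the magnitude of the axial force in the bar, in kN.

Free thermal contraction of the whole bar: Σ αᵢΔT Lᵢ = 1.2×10⁻⁶×140×675 + 11×10⁻⁶×140×360 + 9.2×10⁻⁶×140×300 = 1.054 mm.
Since the ends are fixed, an axial force P builds up, equal in every segment, with P · Σ Lᵢ/(AᵢEᵢ) = δ_free.
Σ Lᵢ/(AᵢEᵢ) = 675/(2325×146×10³) + 360/(255×114×10³) + 300/(900×107×10³) = 1.749×10⁻⁵ mm/N.
So P = 1.054 / 1.749×10⁻⁵ = 60.28 kN, tensile.

P ≈ 60.3 kN (tensile)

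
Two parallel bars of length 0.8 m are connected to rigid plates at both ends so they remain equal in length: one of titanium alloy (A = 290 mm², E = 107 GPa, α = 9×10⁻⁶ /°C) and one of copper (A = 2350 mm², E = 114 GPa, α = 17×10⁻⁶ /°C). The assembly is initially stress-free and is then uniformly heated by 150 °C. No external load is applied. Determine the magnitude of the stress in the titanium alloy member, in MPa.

Equilibrium of a rigid end plate with no external load gives equal and opposite internal forces ±P in the two members. Since α_{copper} > α_{titanium alloy}, heating drives the copper into compression and the titanium alloy into tension.
Compatibility of the two members (thermal + elastic change equal): (α₁ − α₂)ΔT = P·[1/(A₁E₁) + 1/(A₂E₂)].
|α₁ − α₂|·ΔT = 8×10⁻⁶ × 150 = 0.0012.
1/(A₁E₁) + 1/(A₂E₂) = 1/(290×107×10³) + 1/(2350×114×10³) = 3.596×10⁻⁸ N⁻¹.
So P = 0.0012 / 3.596×10⁻⁸ = 33.37 kN.
σ_{titanium alloy} = P/A₁ = 33370/290 = 115.1 MPa, tensile.

σ ≈ 115 MPa (tensile)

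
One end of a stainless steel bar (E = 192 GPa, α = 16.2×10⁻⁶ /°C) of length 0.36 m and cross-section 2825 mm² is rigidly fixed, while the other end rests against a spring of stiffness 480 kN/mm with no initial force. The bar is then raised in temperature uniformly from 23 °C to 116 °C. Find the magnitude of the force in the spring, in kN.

P ≈ 197 kN

If the spring were absent the bar would lengthen by αΔT L = 16.2×10⁻⁶ × 93 × 360 = 0.5424 mm.
Let P be the compressive force at the spring. The bar shortens elastically by PL/(AE) and the spring compresses by P/k; together these equal δ_free.
P [ L/(AE) + 1/k ] = δ_free → P [ 360/(2825×192×10³) + 1/(480×10³) ] = 0.5424.
P = 0.5424 / 2.747×10⁻⁶ = 197400 N.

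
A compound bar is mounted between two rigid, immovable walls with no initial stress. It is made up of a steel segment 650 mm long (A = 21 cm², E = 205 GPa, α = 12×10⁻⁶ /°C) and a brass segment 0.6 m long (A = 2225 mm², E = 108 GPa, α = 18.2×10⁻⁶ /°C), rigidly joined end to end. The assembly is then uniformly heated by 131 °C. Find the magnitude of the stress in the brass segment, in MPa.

Free thermal expansion of the whole bar: Σ αᵢΔT Lᵢ = 12×10⁻⁶×131×650 + 18.2×10⁻⁶×131×600 = 2.452 mm.
Since the ends are fixed, an axial force P builds up, equal in every segment, with P · Σ Lᵢ/(AᵢEᵢ) = δ_free.
Σ Lᵢ/(AᵢEᵢ) = 650/(2100×205×10³) + 600/(2225×108×10³) = 4.007×10⁻⁶ mm/N.
Hence P = δ_free / Σ(L/AE) = 2.452/4.007×10⁻⁶ = 612 kN (compressive).
σ_{brass} = P / A = 612000 / 2225 = 275.1 MPa.

σ ≈ 275 MPa (compressive)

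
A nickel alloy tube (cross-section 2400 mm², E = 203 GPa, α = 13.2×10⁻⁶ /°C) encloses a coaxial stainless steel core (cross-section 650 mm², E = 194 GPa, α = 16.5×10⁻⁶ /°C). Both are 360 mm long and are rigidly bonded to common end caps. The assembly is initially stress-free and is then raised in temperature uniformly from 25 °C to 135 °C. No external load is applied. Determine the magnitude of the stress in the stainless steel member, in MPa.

Both members must finish at the same length. With the larger α, the stainless steel tends to over-expand; the plates restrain it, putting the stainless steel in compression and the nickel alloy in tension. With no external load the two internal forces are equal and opposite, magnitude P.
Setting the final lengths equal and cancelling L: (α₁ − α₂)ΔT = P/(A₁E₁) + P/(A₂E₂).
|α₁ − α₂|·ΔT = 3.3×10⁻⁶ × 110 = 0.000363.
1/(A₁E₁) + 1/(A₂E₂) = 1/(2400×203×10³) + 1/(650×194×10³) = 9.983×10⁻⁹ N⁻¹.
So P = 0.000363 / 9.983×10⁻⁹ = 36.36 kN.
σ_{stainless steel} = P/A₂ = 36360/650 = 55.94 MPa, compressive.

σ ≈ 55.9 MPa (compressive)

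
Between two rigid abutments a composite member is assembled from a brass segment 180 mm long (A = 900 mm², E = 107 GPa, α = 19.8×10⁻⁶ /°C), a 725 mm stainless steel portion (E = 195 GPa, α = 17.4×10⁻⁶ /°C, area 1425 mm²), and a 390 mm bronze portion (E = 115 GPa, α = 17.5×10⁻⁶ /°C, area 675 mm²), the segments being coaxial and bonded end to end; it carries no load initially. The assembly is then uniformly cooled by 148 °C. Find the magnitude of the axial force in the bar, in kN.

P ≈ 358 kN (tensile)

With the walls removed the bar would change length by δ_free = Σ αᵢΔT Lᵢ = 19.8×10⁻⁶×148×180 + 17.4×10⁻⁶×148×725 + 17.5×10⁻⁶×148×390 = 3.405 mm.
The walls prevent any net length change, so an axial force P (same in every segment) develops. Compatibility: P · Σ Lᵢ/(AᵢEᵢ) = δ_free.
Σ Lᵢ/(AᵢEᵢ) = 180/(900×107×10³) + 725/(1425×195×10³) + 390/(675×115×10³) = 9.502×10⁻⁶ mm/N.
Hence P = δ_free / Σ(L/AE) = 3.405/9.502×10⁻⁶ = 358.3 kN (tensile).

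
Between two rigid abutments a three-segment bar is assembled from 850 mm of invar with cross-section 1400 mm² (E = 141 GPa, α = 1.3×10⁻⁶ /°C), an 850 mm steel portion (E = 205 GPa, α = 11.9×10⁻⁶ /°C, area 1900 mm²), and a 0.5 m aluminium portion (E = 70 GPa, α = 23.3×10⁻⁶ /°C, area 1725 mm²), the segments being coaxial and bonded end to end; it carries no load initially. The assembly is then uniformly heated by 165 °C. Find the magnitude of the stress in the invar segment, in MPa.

Free thermal expansion of the whole bar: Σ αᵢΔT Lᵢ = 1.3×10⁻⁶×165×850 + 11.9×10⁻⁶×165×850 + 23.3×10⁻⁶×165×500 = 3.774 mm.
Since the ends are fixed, an axial force P builds up, equal in every segment, with P · Σ Lᵢ/(AᵢEᵢ) = δ_free.
The series flexibility is Σ Lᵢ/(AᵢEᵢ) = 850/(1400×141×10³) + 850/(1900×205×10³) + 500/(1725×70×10³) = 1.063×10⁻⁵ mm/N.
So P = 3.774 / 1.063×10⁻⁵ = 355 kN, compressive.
σ_{invar} = P / A = 355000 / 1400 = 253.6 MPa.

σ ≈ 254 MPa (compressive)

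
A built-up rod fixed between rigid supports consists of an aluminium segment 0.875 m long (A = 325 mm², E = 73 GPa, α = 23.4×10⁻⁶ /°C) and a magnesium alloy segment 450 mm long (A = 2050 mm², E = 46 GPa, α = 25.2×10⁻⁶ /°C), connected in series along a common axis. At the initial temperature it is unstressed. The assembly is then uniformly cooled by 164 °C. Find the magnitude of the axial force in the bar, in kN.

P ≈ 125 kN (tensile)

With the walls removed the bar would change length by δ_free = Σ αᵢΔT Lᵢ = 23.4×10⁻⁶×164×875 + 25.2×10⁻⁶×164×450 = 5.218 mm.
Since the ends are fixed, an axial force P builds up, equal in every segment, with P · Σ Lᵢ/(AᵢEᵢ) = δ_free.
Σ Lᵢ/(AᵢEᵢ) = 875/(325×73×10³) + 450/(2050×46×10³) = 4.165×10⁻⁵ mm/N.
Hence P = δ_free / Σ(L/AE) = 5.218/4.165×10⁻⁵ = 125.3 kN (tensile).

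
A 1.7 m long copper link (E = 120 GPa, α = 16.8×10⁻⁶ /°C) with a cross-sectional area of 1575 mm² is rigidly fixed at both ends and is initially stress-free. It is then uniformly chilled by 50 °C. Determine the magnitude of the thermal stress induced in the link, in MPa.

σ ≈ 101 MPa (tensile)

With length fixed, the mechanical strain must cancel the thermal strain αΔT = 16.8×10⁻⁶ × 50 = 840×10⁻⁶.
σ = EαΔT = 120×10³ × 16.8×10⁻⁶ × 50 = 100.8 MPa (tensile; the link is trying to contract).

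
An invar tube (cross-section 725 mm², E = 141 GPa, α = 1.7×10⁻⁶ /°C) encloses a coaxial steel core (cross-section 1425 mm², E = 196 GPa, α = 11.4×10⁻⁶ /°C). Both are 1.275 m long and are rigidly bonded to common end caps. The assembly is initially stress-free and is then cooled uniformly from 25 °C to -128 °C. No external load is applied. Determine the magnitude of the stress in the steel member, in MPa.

σ ≈ 77.9 MPa (tensile)

Both members must finish at the same length. With the larger α, the steel tends to over-contract; the plates restrain it, putting the steel in tension and the invar in compression. With no external load the two internal forces are equal and opposite, magnitude P.
Equating the net (thermal + elastic) strains gives |α₁ − α₂|·ΔT = P·[1/(A₁E₁) + 1/(A₂E₂)].
|α₁ − α₂|·ΔT = 9.7×10⁻⁶ × 153 = 0.001484.
1/(A₁E₁) + 1/(A₂E₂) = 1/(725×141×10³) + 1/(1425×196×10³) = 1.336×10⁻⁸ N⁻¹.
P = 0.001484 / 1.336×10⁻⁸ = 111100 N = 111.1 kN.
σ_{steel} = P/A₂ = 111100/1425 = 77.94 MPa, tensile.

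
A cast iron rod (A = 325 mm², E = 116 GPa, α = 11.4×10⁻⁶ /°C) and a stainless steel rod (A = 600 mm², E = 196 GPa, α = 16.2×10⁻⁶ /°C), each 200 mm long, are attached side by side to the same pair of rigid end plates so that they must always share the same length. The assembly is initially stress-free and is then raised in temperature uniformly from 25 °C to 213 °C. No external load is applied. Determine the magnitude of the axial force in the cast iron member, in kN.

The stainless steel has the larger α, so on heating it would change length more than the cast iron if both were free. The rigid plates force a common final length, so the stainless steel is put into compression and the cast iron into tension, with equal and opposite forces P (no external load).
Setting the final lengths equal and cancelling L: (α₁ − α₂)ΔT = P/(A₁E₁) + P/(A₂E₂).
|α₁ − α₂|·ΔT = 4.8×10⁻⁶ × 188 = 0.0009024.
1/(A₁E₁) + 1/(A₂E₂) = 1/(325×116×10³) + 1/(600×196×10³) = 3.503×10⁻⁸ N⁻¹.
So P = 0.0009024 / 3.503×10⁻⁸ = 25.76 kN.

P ≈ 25.8 kN (tensile in the cast iron)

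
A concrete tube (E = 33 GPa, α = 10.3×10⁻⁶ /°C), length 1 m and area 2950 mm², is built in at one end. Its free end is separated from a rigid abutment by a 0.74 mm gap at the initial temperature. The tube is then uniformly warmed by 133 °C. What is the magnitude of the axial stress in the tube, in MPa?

Unrestrained expansion: δ_free = αΔT L = 10.3×10⁻⁶ × 133 × 1000 = 1.37 mm.
This exceeds the 0.74 mm gap, so the wall pushes back. The portion of expansion that must be recovered elastically is δ_free − gap = 1.37 − 0.74 = 0.6299 mm.
That suppressed elongation corresponds to σ = E·Δ/L = 33×10³ × 0.6299/1000 = 20.79 MPa.

σ ≈ 20.8 MPa (compressive)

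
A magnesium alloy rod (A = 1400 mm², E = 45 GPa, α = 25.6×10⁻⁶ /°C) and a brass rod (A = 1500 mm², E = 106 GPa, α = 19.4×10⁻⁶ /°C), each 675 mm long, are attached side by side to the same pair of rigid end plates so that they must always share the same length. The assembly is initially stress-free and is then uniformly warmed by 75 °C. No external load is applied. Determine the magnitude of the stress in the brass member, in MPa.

σ ≈ 14 MPa (tensile)

Equilibrium of a rigid end plate with no external load gives equal and opposite internal forces ±P in the two members. Since α_{magnesium alloy} > α_{brass}, heating drives the magnesium alloy into compression and the brass into tension.
Setting the final lengths equal and cancelling L: (α₁ − α₂)ΔT = P/(A₁E₁) + P/(A₂E₂).
|α₁ − α₂|·ΔT = 6.2×10⁻⁶ × 75 = 0.000465.
1/(A₁E₁) + 1/(A₂E₂) = 1/(1400×45×10³) + 1/(1500×106×10³) = 2.216×10⁻⁸ N⁻¹.
P = 0.000465 / 2.216×10⁻⁸ = 20980 N = 20.98 kN.
σ_{brass} = P/A₂ = 20980/1500 = 13.99 MPa, tensile.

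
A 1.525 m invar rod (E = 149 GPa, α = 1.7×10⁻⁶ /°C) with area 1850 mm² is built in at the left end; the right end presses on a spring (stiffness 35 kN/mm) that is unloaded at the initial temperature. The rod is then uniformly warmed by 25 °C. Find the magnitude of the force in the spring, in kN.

P ≈ 1.9 kN

If the spring were absent the rod would lengthen by αΔT L = 1.7×10⁻⁶ × 25 × 1525 = 0.06481 mm.
Let P be the compressive force at the spring. The rod shortens elastically by PL/(AE) and the spring compresses by P/k; together these equal δ_free.
P [ L/(AE) + 1/k ] = δ_free → P [ 1525/(1850×149×10³) + 1/(35×10³) ] = 0.06481.
P = 0.06481 / 3.41×10⁻⁵ = 1900 N.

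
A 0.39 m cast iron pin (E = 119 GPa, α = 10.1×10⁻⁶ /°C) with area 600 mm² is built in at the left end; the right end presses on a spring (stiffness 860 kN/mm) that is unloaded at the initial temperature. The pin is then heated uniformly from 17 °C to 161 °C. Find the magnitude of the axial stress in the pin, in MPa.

σ ≈ 143 MPa (compressive)

Free thermal expansion: δ_free = αΔT L = 10.1×10⁻⁶ × 144 × 390 = 0.5672 mm.
With a force P in the spring, the elastic change of the pin is PL/(AE) and that of the spring is P/k; compatibility requires their sum to equal δ_free.
P [ L/(AE) + 1/k ] = δ_free → P [ 390/(600×119×10³) + 1/(860×10³) ] = 0.5672.
P = 0.5672 / 6.625×10⁻⁶ = 85620 N.
σ = P/A = 85620/600 = 142.7 MPa.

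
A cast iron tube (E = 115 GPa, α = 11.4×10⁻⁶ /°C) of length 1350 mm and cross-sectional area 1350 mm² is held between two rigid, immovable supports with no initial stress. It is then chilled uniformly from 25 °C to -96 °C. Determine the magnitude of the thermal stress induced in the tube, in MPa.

Because both ends are immovable the net strain is zero, and the suppressed thermal strain is αΔT = 11.4×10⁻⁶ × 121 = 1379.4×10⁻⁶.
The stress required to suppress this strain is σ = Eε = 115×10³ × 1379.4×10⁻⁶ = 158.6 MPa, tensile since the tube is trying to contract.

σ ≈ 159 MPa (tensile)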